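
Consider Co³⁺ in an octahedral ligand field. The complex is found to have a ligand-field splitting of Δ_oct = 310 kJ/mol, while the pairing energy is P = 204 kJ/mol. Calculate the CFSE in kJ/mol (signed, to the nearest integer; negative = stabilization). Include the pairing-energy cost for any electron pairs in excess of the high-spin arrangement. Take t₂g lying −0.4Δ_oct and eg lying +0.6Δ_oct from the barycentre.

Group 9 minus oxidation state +3 gives a d⁶ configuration for Co³⁺.
Here Δ_oct > P (310 > 204), so the low-spin state is favoured.
Filling d⁶ accordingly: t₂g⁶ eg⁰.
Orbital CFSE = -2.4Δ_oct = -2.4 × 310 = -744 kJ/mol.
Excess pairs vs high-spin: 3 − 1 = 2; pairing cost = +408 kJ/mol.
Net CFSE = -744 + 408 = -336 kJ/mol.

-336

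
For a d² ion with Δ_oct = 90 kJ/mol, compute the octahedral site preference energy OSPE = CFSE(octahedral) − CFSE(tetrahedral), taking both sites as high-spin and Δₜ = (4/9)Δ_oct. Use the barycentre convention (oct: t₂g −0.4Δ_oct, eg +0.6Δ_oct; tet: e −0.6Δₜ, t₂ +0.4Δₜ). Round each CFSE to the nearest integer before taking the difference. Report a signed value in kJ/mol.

-24

In an octahedral site d² (HS) is t₂g² eg⁰, giving CFSE(oct) = -0.8Δ_oct = -72 kJ/mol.
Tetrahedral: e² t₂⁰, CFSE = 2(−0.6) + 0(+0.4) = -1.2Δₜ = -1.2 × (4/9) × 90 = -48 kJ/mol.
OSPE = -72 − (-48) = -24 kJ/mol.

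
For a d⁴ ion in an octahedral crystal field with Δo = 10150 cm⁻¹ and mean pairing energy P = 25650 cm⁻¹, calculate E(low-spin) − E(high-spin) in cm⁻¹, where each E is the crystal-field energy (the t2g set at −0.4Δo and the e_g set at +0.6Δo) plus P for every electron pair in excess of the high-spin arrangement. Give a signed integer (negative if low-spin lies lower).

15500

High-spin: t2g^3 e_g^1, CFSE = -0.6Δo = -6090 cm⁻¹.
Low-spin t2g^4 e_g^0 gives -1.6Δo = -16240 cm⁻¹, but forming 1 extra pair costs 1P = 25650 cm⁻¹, so E(LS) = -16240 + 25650 = 9410 cm⁻¹.
The difference is 9410 − (-6090) = 15500 cm⁻¹, so high-spin lies lower.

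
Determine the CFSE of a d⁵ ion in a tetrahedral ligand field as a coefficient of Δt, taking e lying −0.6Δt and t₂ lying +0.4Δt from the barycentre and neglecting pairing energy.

With tetrahedral geometry the complex is necessarily high-spin.
Configuration: e² t₂³.
CFSE = 2(-0.6Δt) + 3(0.4Δt) = -1.2Δt + 1.2Δt = 0.0Δt.

0.0 Δt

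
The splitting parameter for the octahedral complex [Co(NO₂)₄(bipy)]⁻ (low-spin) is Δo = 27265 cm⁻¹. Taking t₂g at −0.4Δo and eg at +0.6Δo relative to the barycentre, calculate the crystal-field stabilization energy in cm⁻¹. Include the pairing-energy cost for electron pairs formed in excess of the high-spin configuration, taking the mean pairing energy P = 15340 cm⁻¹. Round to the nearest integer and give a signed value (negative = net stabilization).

-34756

Ligand charges: 4×(-1) from NO₂⁻ and 1×(+0) from bipy sum to -4; with overall charge -1, Co is +3.
Group 9 minus oxidation state +3 gives a d⁶ configuration for Co³⁺.
Electron filling gives t₂g⁶ eg⁰.
CFSE(orbital) = 6×(-0.4Δo) + 0×(0.6Δo) = -2.4Δo; with Δo = 27265 cm⁻¹ that is -65436 cm⁻¹.
High-spin d⁶ would be t₂g⁴ eg² with 1 pair; low-spin has 3, so 2 excess pairs cost +2P = +30680 cm⁻¹.
Overall CFSE = -65436 + 30680 = -34756 cm⁻¹.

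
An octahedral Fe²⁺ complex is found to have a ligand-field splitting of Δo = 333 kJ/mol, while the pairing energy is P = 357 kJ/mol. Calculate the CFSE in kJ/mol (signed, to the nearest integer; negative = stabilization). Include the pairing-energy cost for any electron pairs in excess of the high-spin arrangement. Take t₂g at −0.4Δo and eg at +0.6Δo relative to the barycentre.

Group 8 minus oxidation state +2 gives a d⁶ configuration for Fe²⁺.
Since Δo = 333 kJ/mol < P = 357 kJ/mol, the complex adopts the high-spin configuration.
Filling d⁶ accordingly: t₂g⁴ eg².
Orbital CFSE = -0.4Δo = -0.4 × 333 = -133 kJ/mol.
High-spin has no excess pairs, so no pairing correction applies.

-133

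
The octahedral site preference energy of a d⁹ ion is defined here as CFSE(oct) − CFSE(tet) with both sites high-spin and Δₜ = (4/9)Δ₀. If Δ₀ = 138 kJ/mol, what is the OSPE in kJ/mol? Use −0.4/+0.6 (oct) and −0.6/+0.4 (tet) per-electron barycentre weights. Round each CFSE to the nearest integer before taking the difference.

Octahedral (high-spin): t2g^6 e_g^3, CFSE = 6(−0.4) + 3(+0.6) = -0.6Δ₀ = -0.6 × 138 = -83 kJ/mol.
Tetrahedral e^4 t2^5 gives -0.4Δₜ = -0.4 × (4/9) × 138 = -25 kJ/mol.
Subtracting, OSPE = -83 − (-25) = -58 kJ/mol.

-58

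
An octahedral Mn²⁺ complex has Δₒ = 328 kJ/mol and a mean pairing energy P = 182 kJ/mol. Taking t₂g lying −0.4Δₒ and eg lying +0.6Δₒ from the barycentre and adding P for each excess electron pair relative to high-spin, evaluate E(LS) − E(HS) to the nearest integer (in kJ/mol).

-292

Mn is in group 7, so Mn²⁺ is d⁵ (7 − 2 = 5).
High-spin d⁵ fills as t₂g³ eg² with CFSE 3(−0.4) + 2(+0.6) = 0.0Δₒ = 0 kJ/mol.
Low-spin: t₂g⁵ eg⁰, orbital CFSE = -2.0Δₒ = -656 kJ/mol; plus 2 excess pairs × P = +364 kJ/mol; total -292 kJ/mol.
Thus E(LS) − E(HS) = -292 kJ/mol.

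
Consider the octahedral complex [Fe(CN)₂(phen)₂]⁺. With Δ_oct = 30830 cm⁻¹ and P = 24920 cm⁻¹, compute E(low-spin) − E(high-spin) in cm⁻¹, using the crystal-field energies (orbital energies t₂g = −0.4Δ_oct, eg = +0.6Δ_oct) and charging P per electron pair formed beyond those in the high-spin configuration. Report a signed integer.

Ligand charges: 2×(-1) from CN⁻ and 2×(+0) from phen sum to -2; with overall charge +1, Fe is +3.
Fe³⁺: group 8, so d-count = 8 − 3 = 5.
High-spin: t₂g³ eg², CFSE = 0.0Δ_oct = 0 cm⁻¹.
Low-spin: t₂g⁵ eg⁰, orbital CFSE = -2.0Δ_oct = -61660 cm⁻¹; plus 2 excess pairs × P = +49840 cm⁻¹; total -11820 cm⁻¹.
The difference is -11820 − (0) = -11820 cm⁻¹, so low-spin lies lower.

-11820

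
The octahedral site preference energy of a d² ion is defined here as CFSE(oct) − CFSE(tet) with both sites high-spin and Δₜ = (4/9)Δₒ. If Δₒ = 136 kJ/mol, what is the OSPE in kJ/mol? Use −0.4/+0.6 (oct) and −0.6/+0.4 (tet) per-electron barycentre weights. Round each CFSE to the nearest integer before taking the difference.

-36

Octahedral (high-spin): t₂g² eg⁰, CFSE = 2(−0.4) + 0(+0.6) = -0.8Δₒ = -0.8 × 136 = -109 kJ/mol.
Tetrahedral e² t₂⁰ gives -1.2Δₜ = -1.2 × (4/9) × 136 = -73 kJ/mol.
OSPE = -109 − (-73) = -36 kJ/mol.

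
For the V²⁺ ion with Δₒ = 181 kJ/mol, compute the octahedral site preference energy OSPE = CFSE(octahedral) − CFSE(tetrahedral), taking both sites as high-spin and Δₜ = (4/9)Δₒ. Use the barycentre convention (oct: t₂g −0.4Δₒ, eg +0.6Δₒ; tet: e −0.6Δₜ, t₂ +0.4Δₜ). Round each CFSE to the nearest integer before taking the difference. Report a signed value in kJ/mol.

Group 5 minus oxidation state +2 gives a d³ configuration for V²⁺.
Octahedral high-spin t2g^3 e_g^0: CFSE = -1.2 × 181 = -217 kJ/mol.
Tetrahedral: e^2 t2^1, CFSE = 2(−0.6) + 1(+0.4) = -0.8Δₜ = -0.8 × (4/9) × 181 = -64 kJ/mol.
OSPE = CFSE(oct) − CFSE(tet) = -217 − (-64) = -153 kJ/mol.

-153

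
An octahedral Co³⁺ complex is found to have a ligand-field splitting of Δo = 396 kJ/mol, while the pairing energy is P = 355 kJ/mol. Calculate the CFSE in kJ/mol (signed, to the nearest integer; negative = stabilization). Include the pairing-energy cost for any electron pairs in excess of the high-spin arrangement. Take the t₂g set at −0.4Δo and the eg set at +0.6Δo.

-240

Group 9 minus oxidation state +3 gives a d⁶ configuration for Co³⁺.
With Δo > P the complex is low-spin.
Configuration: t₂g⁶ eg⁰.
Orbital CFSE = -2.4Δo = -2.4 × 396 = -950 kJ/mol.
Excess pairs vs high-spin: 3 − 1 = 2; pairing cost = +710 kJ/mol.
Net CFSE = -950 + 710 = -240 kJ/mol.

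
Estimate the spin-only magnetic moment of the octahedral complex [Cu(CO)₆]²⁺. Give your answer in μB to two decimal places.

1.73 μB

CO is neutral, so the +2 overall charge sits on Cu: oxidation state +2.
Cu sits in group 11; removing 2 electrons leaves Cu²⁺ with 11 − 2 = 9 d electrons.
Configuration: t2g^6 e_g^3 → 1 unpaired electron.
μ(spin-only) = √[1(1+2)] = √3 ≈ 1.73 μB.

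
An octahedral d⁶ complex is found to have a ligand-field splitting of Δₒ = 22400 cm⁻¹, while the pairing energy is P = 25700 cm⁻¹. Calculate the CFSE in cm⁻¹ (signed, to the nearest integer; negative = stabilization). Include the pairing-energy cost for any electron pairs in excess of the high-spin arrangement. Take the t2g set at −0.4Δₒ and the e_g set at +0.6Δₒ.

Since Δₒ = 22400 cm⁻¹ < P = 25700 cm⁻¹, the complex adopts the high-spin configuration.
That gives t2g^4 e_g^2.
Orbital CFSE = -0.4Δₒ = -0.4 × 22400 = -8960 cm⁻¹.
High-spin has no excess pairs, so no pairing correction applies.

-8960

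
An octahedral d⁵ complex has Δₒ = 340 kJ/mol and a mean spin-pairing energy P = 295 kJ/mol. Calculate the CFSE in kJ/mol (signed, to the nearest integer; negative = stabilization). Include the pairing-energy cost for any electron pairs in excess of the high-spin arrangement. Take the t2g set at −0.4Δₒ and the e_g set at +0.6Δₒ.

-90

Since Δₒ = 340 kJ/mol > P = 295 kJ/mol, the complex adopts the low-spin configuration.
Filling d⁵ accordingly: t2g^5 e_g^0.
Orbital CFSE = -2.0Δₒ = -2.0 × 340 = -680 kJ/mol.
Excess pairs vs high-spin: 2 − 0 = 2; pairing cost = +590 kJ/mol.
Net CFSE = -680 + 590 = -90 kJ/mol.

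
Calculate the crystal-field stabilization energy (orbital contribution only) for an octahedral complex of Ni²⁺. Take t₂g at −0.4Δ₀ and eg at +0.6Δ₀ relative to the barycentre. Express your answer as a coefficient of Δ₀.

Ni sits in group 10; removing 2 electrons leaves Ni²⁺ with 10 − 2 = 8 d electrons.
Configuration: t₂g⁶ eg².
CFSE = 6(-0.4Δ₀) + 2(0.6Δ₀) = -2.4Δ₀ + 1.2Δ₀ = -1.2Δ₀.

-1.2 Δ₀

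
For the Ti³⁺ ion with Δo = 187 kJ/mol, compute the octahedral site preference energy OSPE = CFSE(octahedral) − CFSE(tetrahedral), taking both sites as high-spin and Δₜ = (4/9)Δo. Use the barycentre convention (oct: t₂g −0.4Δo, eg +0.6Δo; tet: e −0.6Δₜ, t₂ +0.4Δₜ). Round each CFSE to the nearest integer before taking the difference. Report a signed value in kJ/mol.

-25

Ti³⁺: group 4, so d-count = 4 − 3 = 1.
In an octahedral site d¹ (HS) is t₂g¹ eg⁰, giving CFSE(oct) = -0.4Δo = -75 kJ/mol.
Tetrahedral: e¹ t₂⁰, CFSE = 1(−0.6) + 0(+0.4) = -0.6Δₜ = -0.6 × (4/9) × 187 = -50 kJ/mol.
OSPE = -75 − (-50) = -25 kJ/mol.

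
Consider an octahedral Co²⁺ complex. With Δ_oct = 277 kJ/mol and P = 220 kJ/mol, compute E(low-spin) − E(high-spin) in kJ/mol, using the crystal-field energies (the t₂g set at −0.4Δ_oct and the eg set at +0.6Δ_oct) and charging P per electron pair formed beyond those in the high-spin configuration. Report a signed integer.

Co²⁺: group 9, so d-count = 9 − 2 = 7.
In the high-spin limit (t₂g⁵ eg²) the orbital term is -0.8Δ_oct = -222 kJ/mol, with no excess pairing.
For low-spin the configuration is t₂g⁶ eg¹: orbital energy -1.8 × 277 = -499 kJ/mol, and 1 additional pair relative to high-spin adds 220 kJ/mol, giving -279 kJ/mol.
Thus E(LS) − E(HS) = -57 kJ/mol.

-57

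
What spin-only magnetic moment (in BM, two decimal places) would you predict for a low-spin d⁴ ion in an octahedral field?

Configuration: t₂g⁴ eg⁰ → 2 unpaired electrons.
μ(spin-only) = √[2(2+2)] = √8 ≈ 2.83 BM.

2.83 BM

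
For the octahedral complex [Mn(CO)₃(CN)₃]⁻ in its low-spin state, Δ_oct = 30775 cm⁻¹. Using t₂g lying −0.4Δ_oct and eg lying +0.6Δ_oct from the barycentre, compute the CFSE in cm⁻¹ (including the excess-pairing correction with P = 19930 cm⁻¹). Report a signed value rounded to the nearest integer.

Ligand charges: 3×(+0) from CO and 3×(-1) from CN⁻ sum to -3; with overall charge -1, Mn is +2.
Mn sits in group 7; removing 2 electrons leaves Mn²⁺ with 7 − 2 = 5 d electrons.
The d⁵ electrons fill as t₂g⁵ eg⁰.
The orbital stabilization is -2.0Δ_oct = -2.0 × 30775 = -61550 cm⁻¹.
High-spin d⁵ would be t₂g³ eg² with 0 pairs; low-spin has 2, so 2 excess pairs cost +2P = +39860 cm⁻¹.
Net CFSE = -61550 + 39860 = -21690 cm⁻¹.

-21690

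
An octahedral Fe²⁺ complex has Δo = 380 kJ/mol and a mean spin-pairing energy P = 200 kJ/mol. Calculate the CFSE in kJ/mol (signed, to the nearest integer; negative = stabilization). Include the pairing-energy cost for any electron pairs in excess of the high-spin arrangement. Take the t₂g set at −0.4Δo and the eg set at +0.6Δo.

-512

Fe is in group 8, so Fe²⁺ is d⁶ (8 − 2 = 6).
Since Δo = 380 kJ/mol > P = 200 kJ/mol, the complex adopts the low-spin configuration.
Configuration: t₂g⁶ eg⁰.
Orbital CFSE = -2.4Δo = -2.4 × 380 = -912 kJ/mol.
Excess pairs vs high-spin: 3 − 1 = 2; pairing cost = +400 kJ/mol.
Net CFSE = -912 + 400 = -512 kJ/mol.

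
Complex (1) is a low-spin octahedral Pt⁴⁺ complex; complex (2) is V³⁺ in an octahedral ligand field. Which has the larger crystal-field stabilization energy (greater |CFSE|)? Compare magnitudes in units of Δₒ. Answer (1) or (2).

(1)

(1): Pt⁴⁺: group 10, so d-count = 10 − 4 = 6; t₂g⁶ eg⁰, CFSE = -2.4Δₒ.
(2): V³⁺: group 5, so d-count = 5 − 3 = 2; t₂g² eg⁰, CFSE = -0.8Δₒ.
So (1) has the larger |CFSE|.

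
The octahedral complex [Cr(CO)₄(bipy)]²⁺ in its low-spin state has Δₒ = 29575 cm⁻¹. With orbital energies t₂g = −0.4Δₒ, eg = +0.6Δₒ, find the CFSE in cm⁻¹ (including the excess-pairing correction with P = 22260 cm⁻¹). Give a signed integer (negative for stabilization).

-25060

Ligand charges: 4×(+0) from CO and 1×(+0) from bipy sum to +0; with overall charge +2, Cr is +2.
Cr sits in group 6; removing 2 electrons leaves Cr²⁺ with 6 − 2 = 4 d electrons.
Electron filling gives t₂g⁴ eg⁰.
CFSE(orbital) = 4×(-0.4Δₒ) + 0×(0.6Δₒ) = -1.6Δₒ; with Δₒ = 29575 cm⁻¹ that is -47320 cm⁻¹.
High-spin d⁴ would be t₂g³ eg¹ with 0 pairs; low-spin has 1, so 1 excess pair costs +1P = +22260 cm⁻¹.
Combining: -47320 + 22260 = -25060 cm⁻¹.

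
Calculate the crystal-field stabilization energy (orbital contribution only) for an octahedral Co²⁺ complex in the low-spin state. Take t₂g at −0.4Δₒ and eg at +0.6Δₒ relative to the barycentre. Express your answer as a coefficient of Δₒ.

Co is in group 9, so Co²⁺ is d⁷ (9 − 2 = 7).
Configuration: t₂g⁶ eg¹.
CFSE = 6(-0.4Δₒ) + 1(0.6Δₒ) = -2.4Δₒ + 0.6Δₒ = -1.8Δₒ.

-1.8 Δₒ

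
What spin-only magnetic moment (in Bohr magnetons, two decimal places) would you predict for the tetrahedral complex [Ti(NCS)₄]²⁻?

Each NCS⁻ contributes -1; 4 × (-1) = -4. With overall charge -2, Ti is in the +2 oxidation state.
Group 4 minus oxidation state +2 gives a d² configuration for Ti²⁺.
With tetrahedral geometry the complex is necessarily high-spin.
Configuration: e² t₂⁰ → 2 unpaired electrons.
μ(spin-only) = √[2(2+2)] = √8 ≈ 2.83 Bohr magnetons.

2.83 Bohr magnetons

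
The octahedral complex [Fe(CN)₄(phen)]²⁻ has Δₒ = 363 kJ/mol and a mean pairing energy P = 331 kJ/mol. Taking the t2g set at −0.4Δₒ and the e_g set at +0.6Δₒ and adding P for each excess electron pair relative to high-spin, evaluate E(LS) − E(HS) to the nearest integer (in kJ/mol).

-64

Ligand charges: 4×(-1) from CN⁻ and 1×(+0) from phen sum to -4; with overall charge -2, Fe is +2.
Fe²⁺: group 8, so d-count = 8 − 2 = 6.
High-spin: t2g^4 e_g^2, CFSE = -0.4Δₒ = -145 kJ/mol.
For low-spin the configuration is t2g^6 e_g^0: orbital energy -2.4 × 363 = -871 kJ/mol, and 2 additional pairs relative to high-spin add 662 kJ/mol, giving -209 kJ/mol.
E(LS) − E(HS) = -209 − (-145) = -64 kJ/mol.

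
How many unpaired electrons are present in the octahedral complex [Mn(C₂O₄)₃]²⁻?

Each C₂O₄²⁻ contributes -2; 3 × (-2) = -6. With overall charge -2, Mn is in the +4 oxidation state.
Mn sits in group 7; removing 4 electrons leaves Mn⁴⁺ with 7 − 4 = 3 d electrons.
Configuration: t₂g³ eg⁰, giving 3 unpaired electrons.

3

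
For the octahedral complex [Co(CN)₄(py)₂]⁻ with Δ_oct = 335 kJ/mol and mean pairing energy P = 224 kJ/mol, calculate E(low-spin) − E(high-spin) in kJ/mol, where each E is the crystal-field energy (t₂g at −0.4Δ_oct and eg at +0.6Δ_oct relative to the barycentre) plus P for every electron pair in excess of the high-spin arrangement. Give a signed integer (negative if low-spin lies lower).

-222

Ligand charges: 4×(-1) from CN⁻ and 2×(+0) from py sum to -4; with overall charge -1, Co is +3.
Co is in group 9, so Co³⁺ is d⁶ (9 − 3 = 6).
High-spin d⁶ fills as t₂g⁴ eg² with CFSE 4(−0.4) + 2(+0.6) = -0.4Δ_oct = -134 kJ/mol.
Low-spin t₂g⁶ eg⁰ gives -2.4Δ_oct = -804 kJ/mol, but forming 2 extra pairs costs 2P = 448 kJ/mol, so E(LS) = -804 + 448 = -356 kJ/mol.
E(LS) − E(HS) = -356 − (-134) = -222 kJ/mol.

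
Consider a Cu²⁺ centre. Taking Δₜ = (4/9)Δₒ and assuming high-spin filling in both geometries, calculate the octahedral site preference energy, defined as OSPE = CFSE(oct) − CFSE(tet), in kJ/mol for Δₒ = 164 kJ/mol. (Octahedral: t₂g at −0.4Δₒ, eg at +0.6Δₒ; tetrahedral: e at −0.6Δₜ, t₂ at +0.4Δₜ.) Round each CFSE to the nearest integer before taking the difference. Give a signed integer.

Group 11 minus oxidation state +2 gives a d⁹ configuration for Cu²⁺.
Octahedral high-spin t2g^6 e_g^3: CFSE = -0.6 × 164 = -98 kJ/mol.
Tetrahedral e^4 t2^5 gives -0.4Δₜ = -0.4 × (4/9) × 164 = -29 kJ/mol.
OSPE = CFSE(oct) − CFSE(tet) = -98 − (-29) = -69 kJ/mol.

-69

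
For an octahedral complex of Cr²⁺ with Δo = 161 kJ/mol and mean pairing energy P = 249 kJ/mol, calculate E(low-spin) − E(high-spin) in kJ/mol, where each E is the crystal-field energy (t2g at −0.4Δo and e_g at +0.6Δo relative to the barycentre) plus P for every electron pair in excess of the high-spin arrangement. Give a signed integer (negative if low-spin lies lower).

Cr sits in group 6; removing 2 electrons leaves Cr²⁺ with 6 − 2 = 4 d electrons.
In the high-spin limit (t2g^3 e_g^1) the orbital term is -0.6Δo = -97 kJ/mol, with no excess pairing.
Low-spin t2g^4 e_g^0 gives -1.6Δo = -258 kJ/mol, but forming 1 extra pair costs 1P = 249 kJ/mol, so E(LS) = -258 + 249 = -9 kJ/mol.
Thus E(LS) − E(HS) = 88 kJ/mol.

88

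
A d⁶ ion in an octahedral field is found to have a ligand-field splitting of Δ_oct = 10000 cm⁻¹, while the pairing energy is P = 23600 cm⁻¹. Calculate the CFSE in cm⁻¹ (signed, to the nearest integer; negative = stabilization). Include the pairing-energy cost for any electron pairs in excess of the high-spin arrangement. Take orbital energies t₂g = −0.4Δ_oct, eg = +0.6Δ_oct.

-4000

Δ_oct < P, so pairing is avoided: the ground state is high-spin.
That gives t₂g⁴ eg².
Orbital CFSE = -0.4Δ_oct = -0.4 × 10000 = -4000 cm⁻¹.
High-spin has no excess pairs, so no pairing correction applies.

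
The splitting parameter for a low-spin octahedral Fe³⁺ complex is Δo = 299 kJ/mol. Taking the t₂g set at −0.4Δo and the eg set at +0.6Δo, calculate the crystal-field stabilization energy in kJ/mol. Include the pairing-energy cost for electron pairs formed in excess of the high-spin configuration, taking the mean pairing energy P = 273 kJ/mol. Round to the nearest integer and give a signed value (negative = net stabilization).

-52

Fe³⁺: group 8, so d-count = 8 − 3 = 5.
Configuration: t₂g⁵ eg⁰.
The orbital stabilization is -2.0Δo = -2.0 × 299 = -598 kJ/mol.
High-spin d⁵ would be t₂g³ eg² with 0 pairs; low-spin has 2, so 2 excess pairs cost +2P = +546 kJ/mol.
Net CFSE = -598 + 546 = -52 kJ/mol.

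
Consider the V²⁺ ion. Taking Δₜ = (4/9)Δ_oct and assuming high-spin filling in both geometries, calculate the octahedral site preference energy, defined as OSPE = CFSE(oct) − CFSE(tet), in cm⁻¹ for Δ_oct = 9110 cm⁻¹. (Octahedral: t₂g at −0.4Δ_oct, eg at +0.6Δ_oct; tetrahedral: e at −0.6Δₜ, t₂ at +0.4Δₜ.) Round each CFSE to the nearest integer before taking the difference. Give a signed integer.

-7693

V sits in group 5; removing 2 electrons leaves V²⁺ with 5 − 2 = 3 d electrons.
In an octahedral site d³ (HS) is t2g^3 e_g^0, giving CFSE(oct) = -1.2Δ_oct = -10932 cm⁻¹.
In a tetrahedral site the filling is e^2 t2^1: CFSE(tet) = -0.8Δₜ = -0.8 × (4/9)(9110) = -3239 cm⁻¹.
OSPE = CFSE(oct) − CFSE(tet) = -10932 − (-3239) = -7693 cm⁻¹.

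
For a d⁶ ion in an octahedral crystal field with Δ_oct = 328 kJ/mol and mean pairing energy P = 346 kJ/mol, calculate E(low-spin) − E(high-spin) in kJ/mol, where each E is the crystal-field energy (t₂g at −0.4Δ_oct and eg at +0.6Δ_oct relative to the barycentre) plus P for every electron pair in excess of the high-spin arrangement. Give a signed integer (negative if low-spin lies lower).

High-spin d⁶ fills as t₂g⁴ eg² with CFSE 4(−0.4) + 2(+0.6) = -0.4Δ_oct = -131 kJ/mol.
Low-spin t₂g⁶ eg⁰ gives -2.4Δ_oct = -787 kJ/mol, but forming 2 extra pairs costs 2P = 692 kJ/mol, so E(LS) = -787 + 692 = -95 kJ/mol.
E(LS) − E(HS) = -95 − (-131) = 36 kJ/mol.

36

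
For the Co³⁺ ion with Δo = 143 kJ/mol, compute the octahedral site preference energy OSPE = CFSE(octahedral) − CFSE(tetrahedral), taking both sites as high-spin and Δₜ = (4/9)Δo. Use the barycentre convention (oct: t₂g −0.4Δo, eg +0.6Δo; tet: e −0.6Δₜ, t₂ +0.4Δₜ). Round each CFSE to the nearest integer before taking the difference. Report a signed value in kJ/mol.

Co³⁺: group 9, so d-count = 9 − 3 = 6.
Octahedral (high-spin): t₂g⁴ eg², CFSE = 4(−0.4) + 2(+0.6) = -0.4Δo = -0.4 × 143 = -57 kJ/mol.
Tetrahedral e³ t₂³ gives -0.6Δₜ = -0.6 × (4/9) × 143 = -38 kJ/mol.
Subtracting, OSPE = -57 − (-38) = -19 kJ/mol.

-19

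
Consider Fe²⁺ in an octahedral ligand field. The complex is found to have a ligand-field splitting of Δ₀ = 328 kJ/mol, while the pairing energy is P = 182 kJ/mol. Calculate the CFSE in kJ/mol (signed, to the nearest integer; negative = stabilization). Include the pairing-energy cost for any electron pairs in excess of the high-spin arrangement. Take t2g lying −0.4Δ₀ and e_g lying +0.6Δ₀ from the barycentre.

-423

Fe is in group 8, so Fe²⁺ is d⁶ (8 − 2 = 6).
Δ₀ > P, so pairing is preferred: the ground state is low-spin.
Configuration: t2g^6 e_g^0.
Orbital CFSE = -2.4Δ₀ = -2.4 × 328 = -787 kJ/mol.
Excess pairs vs high-spin: 3 − 1 = 2; pairing cost = +364 kJ/mol.
Net CFSE = -787 + 364 = -423 kJ/mol.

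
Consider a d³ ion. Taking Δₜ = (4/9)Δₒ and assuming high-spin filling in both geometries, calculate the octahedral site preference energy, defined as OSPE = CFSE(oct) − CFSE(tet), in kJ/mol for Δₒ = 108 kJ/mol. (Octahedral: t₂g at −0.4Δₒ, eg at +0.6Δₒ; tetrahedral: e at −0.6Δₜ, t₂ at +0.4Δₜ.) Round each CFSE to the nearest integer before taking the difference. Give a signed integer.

Octahedral (high-spin): t₂g³ eg⁰, CFSE = 3(−0.4) + 0(+0.6) = -1.2Δₒ = -1.2 × 108 = -130 kJ/mol.
Tetrahedral: e² t₂¹, CFSE = 2(−0.6) + 1(+0.4) = -0.8Δₜ = -0.8 × (4/9) × 108 = -38 kJ/mol.
OSPE = CFSE(oct) − CFSE(tet) = -130 − (-38) = -92 kJ/mol.

-92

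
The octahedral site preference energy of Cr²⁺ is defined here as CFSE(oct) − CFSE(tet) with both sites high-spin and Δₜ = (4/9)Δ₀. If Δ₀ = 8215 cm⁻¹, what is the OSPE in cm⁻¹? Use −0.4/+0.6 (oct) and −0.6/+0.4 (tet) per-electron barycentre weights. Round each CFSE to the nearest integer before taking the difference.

Cr is in group 6, so Cr²⁺ is d⁴ (6 − 2 = 4).
In an octahedral site d⁴ (HS) is t₂g³ eg¹, giving CFSE(oct) = -0.6Δ₀ = -4929 cm⁻¹.
In a tetrahedral site the filling is e² t₂²: CFSE(tet) = -0.4Δₜ = -0.4 × (4/9)(8215) = -1460 cm⁻¹.
OSPE = -4929 − (-1460) = -3469 cm⁻¹.

-3469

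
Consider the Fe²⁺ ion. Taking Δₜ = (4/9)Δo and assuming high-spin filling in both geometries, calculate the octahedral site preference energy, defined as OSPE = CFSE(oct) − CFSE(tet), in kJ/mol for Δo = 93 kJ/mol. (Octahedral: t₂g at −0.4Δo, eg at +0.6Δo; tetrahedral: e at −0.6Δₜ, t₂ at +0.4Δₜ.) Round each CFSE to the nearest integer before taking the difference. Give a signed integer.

-12

Fe²⁺: group 8, so d-count = 8 − 2 = 6.
Octahedral high-spin t₂g⁴ eg²: CFSE = -0.4 × 93 = -37 kJ/mol.
Tetrahedral e³ t₂³ gives -0.6Δₜ = -0.6 × (4/9) × 93 = -25 kJ/mol.
OSPE = CFSE(oct) − CFSE(tet) = -37 − (-25) = -12 kJ/mol.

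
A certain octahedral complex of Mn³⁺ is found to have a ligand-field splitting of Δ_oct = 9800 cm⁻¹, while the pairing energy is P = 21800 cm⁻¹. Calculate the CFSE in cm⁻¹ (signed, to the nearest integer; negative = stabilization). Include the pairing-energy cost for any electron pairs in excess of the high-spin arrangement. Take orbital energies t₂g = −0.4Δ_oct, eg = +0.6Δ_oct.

Mn sits in group 7; removing 3 electrons leaves Mn³⁺ with 7 − 3 = 4 d electrons.
Here Δ_oct < P (9800 < 21800), so the high-spin state is favoured.
That gives t₂g³ eg¹.
Orbital CFSE = -0.6Δ_oct = -0.6 × 9800 = -5880 cm⁻¹.
High-spin has no excess pairs, so no pairing correction applies.

-5880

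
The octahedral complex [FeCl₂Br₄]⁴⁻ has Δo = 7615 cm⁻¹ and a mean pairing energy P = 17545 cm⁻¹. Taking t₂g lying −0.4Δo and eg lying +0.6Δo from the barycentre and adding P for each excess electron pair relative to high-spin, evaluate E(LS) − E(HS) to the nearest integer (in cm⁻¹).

Ligand charges: 2×(-1) from Cl⁻ and 4×(-1) from Br⁻ sum to -6; with overall charge -4, Fe is +2.
Fe is in group 8, so Fe²⁺ is d⁶ (8 − 2 = 6).
High-spin: t₂g⁴ eg², CFSE = -0.4Δo = -3046 cm⁻¹.
Low-spin: t₂g⁶ eg⁰, orbital CFSE = -2.4Δo = -18276 cm⁻¹; plus 2 excess pairs × P = +35090 cm⁻¹; total 16814 cm⁻¹.
Thus E(LS) − E(HS) = 19860 cm⁻¹.

19860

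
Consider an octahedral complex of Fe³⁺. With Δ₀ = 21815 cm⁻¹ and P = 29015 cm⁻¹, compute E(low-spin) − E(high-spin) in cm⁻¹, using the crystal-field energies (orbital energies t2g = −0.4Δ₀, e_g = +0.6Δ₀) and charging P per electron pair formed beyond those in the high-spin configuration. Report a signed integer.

Fe³⁺: group 8, so d-count = 8 − 3 = 5.
High-spin d⁵ fills as t2g^3 e_g^2 with CFSE 3(−0.4) + 2(+0.6) = 0.0Δ₀ = 0 cm⁻¹.
Low-spin: t2g^5 e_g^0, orbital CFSE = -2.0Δ₀ = -43630 cm⁻¹; plus 2 excess pairs × P = +58030 cm⁻¹; total 14400 cm⁻¹.
Thus E(LS) − E(HS) = 14400 cm⁻¹.

14400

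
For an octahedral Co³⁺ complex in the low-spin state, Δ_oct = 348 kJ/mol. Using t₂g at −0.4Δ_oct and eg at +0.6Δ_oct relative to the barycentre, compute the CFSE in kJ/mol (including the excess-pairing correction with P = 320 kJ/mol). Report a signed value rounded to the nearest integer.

-195

Co is in group 9, so Co³⁺ is d⁶ (9 − 3 = 6).
Electron filling gives t₂g⁶ eg⁰.
The orbital stabilization is -2.4Δ_oct = -2.4 × 348 = -835 kJ/mol.
Pairing penalty: 3 pairs vs 1 in the high-spin reference → 2 extra × P = 640 kJ/mol.
Net CFSE = -835 + 640 = -195 kJ/mol.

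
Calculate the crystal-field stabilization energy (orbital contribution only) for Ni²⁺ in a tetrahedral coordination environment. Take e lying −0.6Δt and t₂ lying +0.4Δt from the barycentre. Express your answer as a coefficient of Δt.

-0.8 Δt

Ni is in group 10, so Ni²⁺ is d⁸ (10 − 2 = 8).
Tetrahedral fields are weak (Δₜ ≈ 4/9 Δₒ), so electrons fill high-spin.
Configuration: e⁴ t₂⁴.
CFSE = 4(-0.6Δt) + 4(0.4Δt) = -2.4Δt + 1.6Δt = -0.8Δt.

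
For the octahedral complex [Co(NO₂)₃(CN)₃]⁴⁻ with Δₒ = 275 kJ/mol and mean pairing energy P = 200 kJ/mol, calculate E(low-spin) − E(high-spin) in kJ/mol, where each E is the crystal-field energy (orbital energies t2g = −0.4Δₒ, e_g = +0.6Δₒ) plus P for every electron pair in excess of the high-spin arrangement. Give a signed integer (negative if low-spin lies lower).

-75

Ligand charges: 3×(-1) from NO₂⁻ and 3×(-1) from CN⁻ sum to -6; with overall charge -4, Co is +2.
Group 9 minus oxidation state +2 gives a d⁷ configuration for Co²⁺.
In the high-spin limit (t2g^5 e_g^2) the orbital term is -0.8Δₒ = -220 kJ/mol, with no excess pairing.
For low-spin the configuration is t2g^6 e_g^1: orbital energy -1.8 × 275 = -495 kJ/mol, and 1 additional pair relative to high-spin adds 200 kJ/mol, giving -295 kJ/mol.
The difference is -295 − (-220) = -75 kJ/mol, so low-spin lies lower.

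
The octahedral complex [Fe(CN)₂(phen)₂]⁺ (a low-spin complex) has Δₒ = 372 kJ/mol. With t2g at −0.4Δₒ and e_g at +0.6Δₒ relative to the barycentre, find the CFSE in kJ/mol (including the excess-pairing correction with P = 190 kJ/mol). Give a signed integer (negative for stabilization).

-364

Ligand charges: 2×(-1) from CN⁻ and 2×(+0) from phen sum to -2; with overall charge +1, Fe is +3.
Fe sits in group 8; removing 3 electrons leaves Fe³⁺ with 8 − 3 = 5 d electrons.
Electron filling gives t2g^5 e_g^0.
The orbital stabilization is -2.0Δₒ = -2.0 × 372 = -744 kJ/mol.
Pairing penalty: 2 pairs vs 0 in the high-spin reference → 2 extra × P = 380 kJ/mol.
Combining: -744 + 380 = -364 kJ/mol.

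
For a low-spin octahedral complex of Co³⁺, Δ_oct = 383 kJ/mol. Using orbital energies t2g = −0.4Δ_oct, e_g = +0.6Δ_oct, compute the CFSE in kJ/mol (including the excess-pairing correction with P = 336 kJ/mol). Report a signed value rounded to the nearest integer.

Co sits in group 9; removing 3 electrons leaves Co³⁺ with 9 − 3 = 6 d electrons.
Electron filling gives t2g^6 e_g^0.
The orbital stabilization is -2.4Δ_oct = -2.4 × 383 = -919 kJ/mol.
Relative to high-spin t2g^4 e_g^2 (1 paired), the low-spin configuration has 2 additional pairs, contributing +2 × 336 = +672 kJ/mol.
Net CFSE = -919 + 672 = -247 kJ/mol.

-247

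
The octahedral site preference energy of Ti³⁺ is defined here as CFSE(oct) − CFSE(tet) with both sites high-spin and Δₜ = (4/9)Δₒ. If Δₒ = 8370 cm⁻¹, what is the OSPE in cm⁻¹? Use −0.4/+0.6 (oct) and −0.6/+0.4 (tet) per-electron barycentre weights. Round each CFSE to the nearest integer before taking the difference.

Ti is in group 4, so Ti³⁺ is d¹ (4 − 3 = 1).
Octahedral (high-spin): t2g^1 e_g^0, CFSE = 1(−0.4) + 0(+0.6) = -0.4Δₒ = -0.4 × 8370 = -3348 cm⁻¹.
Tetrahedral e^1 t2^0 gives -0.6Δₜ = -0.6 × (4/9) × 8370 = -2232 cm⁻¹.
OSPE = CFSE(oct) − CFSE(tet) = -3348 − (-2232) = -1116 cm⁻¹.

-1116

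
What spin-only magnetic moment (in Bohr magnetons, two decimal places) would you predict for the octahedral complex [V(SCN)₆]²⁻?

Each SCN⁻ contributes -1; 6 × (-1) = -6. With overall charge -2, V is in the +4 oxidation state.
V is in group 5, so V⁴⁺ is d¹ (5 − 4 = 1).
For octahedral d¹ the high- and low-spin configurations coincide.
Configuration: t₂g¹ eg⁰ → 1 unpaired electron.
μ(spin-only) = √[1(1+2)] = √3 ≈ 1.73 Bohr magnetons.

1.73 Bohr magnetons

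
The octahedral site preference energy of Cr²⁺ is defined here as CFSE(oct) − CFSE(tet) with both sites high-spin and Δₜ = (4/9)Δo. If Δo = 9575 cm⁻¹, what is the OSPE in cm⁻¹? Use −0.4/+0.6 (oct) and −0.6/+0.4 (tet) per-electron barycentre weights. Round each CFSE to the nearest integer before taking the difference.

-4043

Cr is in group 6, so Cr²⁺ is d⁴ (6 − 2 = 4).
In an octahedral site d⁴ (HS) is t₂g³ eg¹, giving CFSE(oct) = -0.6Δo = -5745 cm⁻¹.
Tetrahedral: e² t₂², CFSE = 2(−0.6) + 2(+0.4) = -0.4Δₜ = -0.4 × (4/9) × 9575 = -1702 cm⁻¹.
Subtracting, OSPE = -5745 − (-1702) = -4043 cm⁻¹.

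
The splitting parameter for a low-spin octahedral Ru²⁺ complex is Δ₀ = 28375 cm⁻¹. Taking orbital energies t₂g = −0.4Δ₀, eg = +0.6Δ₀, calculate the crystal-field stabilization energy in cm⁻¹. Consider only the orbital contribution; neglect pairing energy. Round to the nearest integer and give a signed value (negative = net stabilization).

Ru sits in group 8; removing 2 electrons leaves Ru²⁺ with 8 − 2 = 6 d electrons.
The d⁶ electrons fill as t₂g⁶ eg⁰.
CFSE(orbital) = 6×(-0.4Δ₀) + 0×(0.6Δ₀) = -2.4Δ₀; with Δ₀ = 28375 cm⁻¹ that is -68100 cm⁻¹.

-68100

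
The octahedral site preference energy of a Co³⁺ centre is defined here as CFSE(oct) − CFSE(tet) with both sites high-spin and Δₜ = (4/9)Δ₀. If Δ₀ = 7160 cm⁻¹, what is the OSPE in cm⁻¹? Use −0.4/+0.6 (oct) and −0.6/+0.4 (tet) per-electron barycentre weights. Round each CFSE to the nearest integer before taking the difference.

-955

Co is in group 9, so Co³⁺ is d⁶ (9 − 3 = 6).
In an octahedral site d⁶ (HS) is t₂g⁴ eg², giving CFSE(oct) = -0.4Δ₀ = -2864 cm⁻¹.
Tetrahedral e³ t₂³ gives -0.6Δₜ = -0.6 × (4/9) × 7160 = -1909 cm⁻¹.
OSPE = CFSE(oct) − CFSE(tet) = -2864 − (-1909) = -955 cm⁻¹.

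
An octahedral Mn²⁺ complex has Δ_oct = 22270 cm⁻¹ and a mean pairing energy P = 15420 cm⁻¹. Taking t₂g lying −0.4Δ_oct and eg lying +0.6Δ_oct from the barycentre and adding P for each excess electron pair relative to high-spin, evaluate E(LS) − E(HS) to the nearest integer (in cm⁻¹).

Mn²⁺: group 7, so d-count = 7 − 2 = 5.
In the high-spin limit (t₂g³ eg²) the orbital term is 0.0Δ_oct = 0 cm⁻¹, with no excess pairing.
Low-spin t₂g⁵ eg⁰ gives -2.0Δ_oct = -44540 cm⁻¹, but forming 2 extra pairs costs 2P = 30840 cm⁻¹, so E(LS) = -44540 + 30840 = -13700 cm⁻¹.
Thus E(LS) − E(HS) = -13700 cm⁻¹.

-13700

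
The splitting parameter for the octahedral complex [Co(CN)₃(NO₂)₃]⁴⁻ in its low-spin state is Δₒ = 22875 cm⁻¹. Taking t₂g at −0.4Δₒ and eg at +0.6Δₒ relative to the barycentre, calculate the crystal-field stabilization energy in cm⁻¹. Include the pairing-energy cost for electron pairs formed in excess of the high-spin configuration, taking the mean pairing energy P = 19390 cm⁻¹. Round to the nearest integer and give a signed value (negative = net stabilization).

-21785

Ligand charges: 3×(-1) from CN⁻ and 3×(-1) from NO₂⁻ sum to -6; with overall charge -4, Co is +2.
Group 9 minus oxidation state +2 gives a d⁷ configuration for Co²⁺.
Electron filling gives t₂g⁶ eg¹.
The orbital stabilization is -1.8Δₒ = -1.8 × 22875 = -41175 cm⁻¹.
High-spin d⁷ would be t₂g⁵ eg² with 2 pairs; low-spin has 3, so 1 excess pair costs +1P = +19390 cm⁻¹.
Net CFSE = -41175 + 19390 = -21785 cm⁻¹.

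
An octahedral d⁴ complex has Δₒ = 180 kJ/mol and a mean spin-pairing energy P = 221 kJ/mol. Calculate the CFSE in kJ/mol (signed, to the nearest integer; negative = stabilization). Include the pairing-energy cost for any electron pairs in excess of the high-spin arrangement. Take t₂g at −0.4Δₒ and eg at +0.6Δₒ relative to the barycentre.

-108

Here Δₒ < P (180 < 221), so the high-spin state is favoured.
Filling d⁴ accordingly: t₂g³ eg¹.
Orbital CFSE = -0.6Δₒ = -0.6 × 180 = -108 kJ/mol.
High-spin has no excess pairs, so no pairing correction applies.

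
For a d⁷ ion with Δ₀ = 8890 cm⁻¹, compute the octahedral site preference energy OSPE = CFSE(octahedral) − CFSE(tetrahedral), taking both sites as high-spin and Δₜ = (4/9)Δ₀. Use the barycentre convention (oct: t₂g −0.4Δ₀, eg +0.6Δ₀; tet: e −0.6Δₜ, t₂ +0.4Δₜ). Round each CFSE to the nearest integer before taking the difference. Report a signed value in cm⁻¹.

-2371

Octahedral high-spin t₂g⁵ eg²: CFSE = -0.8 × 8890 = -7112 cm⁻¹.
Tetrahedral: e⁴ t₂³, CFSE = 4(−0.6) + 3(+0.4) = -1.2Δₜ = -1.2 × (4/9) × 8890 = -4741 cm⁻¹.
OSPE = CFSE(oct) − CFSE(tet) = -7112 − (-4741) = -2371 cm⁻¹.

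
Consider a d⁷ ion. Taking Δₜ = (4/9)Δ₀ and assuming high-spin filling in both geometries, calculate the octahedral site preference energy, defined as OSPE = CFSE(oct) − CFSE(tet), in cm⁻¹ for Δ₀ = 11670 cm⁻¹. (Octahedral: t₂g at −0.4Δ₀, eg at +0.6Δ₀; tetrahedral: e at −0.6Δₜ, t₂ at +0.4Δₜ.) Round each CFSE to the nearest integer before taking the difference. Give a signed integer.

Octahedral high-spin t₂g⁵ eg²: CFSE = -0.8 × 11670 = -9336 cm⁻¹.
Tetrahedral: e⁴ t₂³, CFSE = 4(−0.6) + 3(+0.4) = -1.2Δₜ = -1.2 × (4/9) × 11670 = -6224 cm⁻¹.
Subtracting, OSPE = -9336 − (-6224) = -3112 cm⁻¹.

-3112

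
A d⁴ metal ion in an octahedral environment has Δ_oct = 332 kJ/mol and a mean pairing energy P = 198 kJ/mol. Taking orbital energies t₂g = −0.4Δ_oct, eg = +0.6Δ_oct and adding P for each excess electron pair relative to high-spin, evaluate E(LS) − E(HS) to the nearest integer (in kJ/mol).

-134

In the high-spin limit (t₂g³ eg¹) the orbital term is -0.6Δ_oct = -199 kJ/mol, with no excess pairing.
For low-spin the configuration is t₂g⁴ eg⁰: orbital energy -1.6 × 332 = -531 kJ/mol, and 1 additional pair relative to high-spin adds 198 kJ/mol, giving -333 kJ/mol.
E(LS) − E(HS) = -333 − (-199) = -134 kJ/mol.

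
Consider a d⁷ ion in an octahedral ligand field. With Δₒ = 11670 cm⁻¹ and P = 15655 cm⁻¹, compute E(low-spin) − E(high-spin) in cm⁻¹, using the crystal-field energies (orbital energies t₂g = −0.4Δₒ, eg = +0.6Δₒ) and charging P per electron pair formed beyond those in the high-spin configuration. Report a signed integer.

High-spin: t₂g⁵ eg², CFSE = -0.8Δₒ = -9336 cm⁻¹.
Low-spin: t₂g⁶ eg¹, orbital CFSE = -1.8Δₒ = -21006 cm⁻¹; plus 1 excess pair × P = +15655 cm⁻¹; total -5351 cm⁻¹.
Thus E(LS) − E(HS) = 3985 cm⁻¹.

3985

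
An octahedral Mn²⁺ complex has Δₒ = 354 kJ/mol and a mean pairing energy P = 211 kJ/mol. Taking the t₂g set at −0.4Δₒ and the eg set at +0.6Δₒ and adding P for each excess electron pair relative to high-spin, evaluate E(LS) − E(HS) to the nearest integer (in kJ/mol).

Group 7 minus oxidation state +2 gives a d⁵ configuration for Mn²⁺.
High-spin d⁵ fills as t₂g³ eg² with CFSE 3(−0.4) + 2(+0.6) = 0.0Δₒ = 0 kJ/mol.
Low-spin: t₂g⁵ eg⁰, orbital CFSE = -2.0Δₒ = -708 kJ/mol; plus 2 excess pairs × P = +422 kJ/mol; total -286 kJ/mol.
E(LS) − E(HS) = -286 − (0) = -286 kJ/mol.

-286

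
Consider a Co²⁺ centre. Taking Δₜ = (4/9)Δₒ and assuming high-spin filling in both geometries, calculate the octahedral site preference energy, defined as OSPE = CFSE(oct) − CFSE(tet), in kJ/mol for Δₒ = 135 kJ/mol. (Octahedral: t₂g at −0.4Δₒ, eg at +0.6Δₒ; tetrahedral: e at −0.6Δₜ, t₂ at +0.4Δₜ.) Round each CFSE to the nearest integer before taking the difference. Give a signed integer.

-36

Co sits in group 9; removing 2 electrons leaves Co²⁺ with 9 − 2 = 7 d electrons.
Octahedral (high-spin): t2g^5 e_g^2, CFSE = 5(−0.4) + 2(+0.6) = -0.8Δₒ = -0.8 × 135 = -108 kJ/mol.
In a tetrahedral site the filling is e^4 t2^3: CFSE(tet) = -1.2Δₜ = -1.2 × (4/9)(135) = -72 kJ/mol.
OSPE = CFSE(oct) − CFSE(tet) = -108 − (-72) = -36 kJ/mol.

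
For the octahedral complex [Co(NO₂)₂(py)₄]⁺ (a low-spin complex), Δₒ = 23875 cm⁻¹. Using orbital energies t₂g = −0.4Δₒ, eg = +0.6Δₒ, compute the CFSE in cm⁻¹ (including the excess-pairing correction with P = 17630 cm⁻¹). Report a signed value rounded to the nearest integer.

-22040

Ligand charges: 2×(-1) from NO₂⁻ and 4×(+0) from py sum to -2; with overall charge +1, Co is +3.
Co is in group 9, so Co³⁺ is d⁶ (9 − 3 = 6).
Electron filling gives t₂g⁶ eg⁰.
Orbital CFSE = 6(-0.4) + 0(0.6) = -2.4Δₒ = -2.4 × 23875 = -57300 cm⁻¹.
Pairing penalty: 3 pairs vs 1 in the high-spin reference → 2 extra × P = 35260 cm⁻¹.
Net CFSE = -57300 + 35260 = -22040 cm⁻¹.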